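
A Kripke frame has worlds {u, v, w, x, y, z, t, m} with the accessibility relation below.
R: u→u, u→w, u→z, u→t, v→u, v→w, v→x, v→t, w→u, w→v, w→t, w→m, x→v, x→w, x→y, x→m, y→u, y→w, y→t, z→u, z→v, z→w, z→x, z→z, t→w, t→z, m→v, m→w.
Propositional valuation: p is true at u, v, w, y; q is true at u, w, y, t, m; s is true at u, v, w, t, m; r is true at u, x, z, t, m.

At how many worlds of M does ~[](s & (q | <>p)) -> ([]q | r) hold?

Recall that []ψ holds at a world iff ψ holds at every accessible world, and <>ψ holds iff ψ holds at some accessible world.
Let φ = ~[](s & (q | <>p)) -> ([]q | r). Evaluate φ at each world:
  u (successors {u, w, z, t}): φ is true.
  v (successors {u, w, x, t}): φ is false.
  w (successors {u, v, t, m}): φ is true.
  x (successors {v, w, y, m}): φ is true.
  y (successors {u, w, t}): φ is true.
  z (successors {u, v, w, x, z}): φ is true.
  t (successors {w, z}): φ is true.
  m (successors {v, w}): φ is true.
For instance, at z:
  At z: ~[](s & (q | <>p)) is true, []q | r is true, so ~[](s & (q | <>p)) -> ([]q | r) is true.
    At z: [](s & (q | <>p)) is false, so ~[](s & (q | <>p)) is true.
      At z: [](s & (q | <>p)) requires s & (q | <>p) at every successor {u, v, w, x, z}.
        s & (q | <>p) fails at x, so [](s & (q | <>p)) is false at z.
    At z: []q is false, r is true, so []q | r is true.
      At z: []q requires q at every successor {u, v, w, x, z}.
        q fails at v, so []q is false at z.
Satisfying worlds: {u, w, x, y, z, t, m}

7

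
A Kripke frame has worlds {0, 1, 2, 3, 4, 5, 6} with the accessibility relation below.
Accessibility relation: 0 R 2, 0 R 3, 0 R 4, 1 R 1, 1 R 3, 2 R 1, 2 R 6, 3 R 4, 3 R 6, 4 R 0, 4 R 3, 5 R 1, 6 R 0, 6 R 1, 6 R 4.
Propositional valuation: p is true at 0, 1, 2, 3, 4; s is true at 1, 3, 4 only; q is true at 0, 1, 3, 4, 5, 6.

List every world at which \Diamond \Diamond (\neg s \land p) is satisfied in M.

Let φ = \Diamond \Diamond (\neg s \land p). Evaluate φ at each world:
  0 (successors {2, 3, 4}): φ is true.
  1 (successors {1, 3}): φ is false.
  2 (successors {1, 6}): φ is true.
  3 (successors {4, 6}): φ is true.
  4 (successors {0, 3}): φ is true.
  5 (successors {1}): φ is false.
  6 (successors {0, 1, 4}): φ is true.
For instance, at 4:
  At 4: \Diamond \Diamond (\neg s \land p) requires \Diamond (\neg s \land p) at some successor in {0, 3}.
    \Diamond (\neg s \land p) holds at 0, so \Diamond \Diamond (\neg s \land p) is true at 4.
      At 0: \Diamond (\neg s \land p) requires \neg s \land p at some successor in {2, 3, 4}.
        \neg s \land p holds at 2, so \Diamond (\neg s \land p) is true at 0.
Satisfying worlds: {0, 2, 3, 4, 6}

0, 2, 3, 4, 6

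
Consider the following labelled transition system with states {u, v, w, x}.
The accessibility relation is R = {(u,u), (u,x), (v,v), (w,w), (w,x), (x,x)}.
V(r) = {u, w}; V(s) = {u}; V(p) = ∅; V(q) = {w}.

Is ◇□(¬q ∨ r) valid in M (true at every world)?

Recall that □ψ holds at a world iff ψ holds at every accessible world, and ◇ψ holds iff ψ holds at some accessible world.
Let φ = ◇□(¬q ∨ r). Evaluate φ at each world:
  u (successors {u, x}): φ is true.
  v (successors {v}): φ is true.
  w (successors {w, x}): φ is true.
  x (successors {x}): φ is true.
For instance, at w:
  At w: ◇□(¬q ∨ r) requires □(¬q ∨ r) at some successor in {w, x}.
    □(¬q ∨ r) holds at w, so ◇□(¬q ∨ r) is true at w.
      At w: □(¬q ∨ r) requires ¬q ∨ r at every successor {w, x}.
        At w: ¬q ∨ r is true.
        At x: ¬q ∨ r is true.
      So □(¬q ∨ r) is true at w.

Yes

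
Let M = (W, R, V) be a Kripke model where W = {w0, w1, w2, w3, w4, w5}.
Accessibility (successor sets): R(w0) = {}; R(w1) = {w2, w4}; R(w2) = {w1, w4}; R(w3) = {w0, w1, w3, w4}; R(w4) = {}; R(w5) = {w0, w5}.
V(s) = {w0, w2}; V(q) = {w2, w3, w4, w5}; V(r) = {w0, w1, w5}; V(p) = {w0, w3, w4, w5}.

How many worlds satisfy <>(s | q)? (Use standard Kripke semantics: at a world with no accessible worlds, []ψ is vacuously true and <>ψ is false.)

Let φ = <>(s | q). Evaluate φ at each world:
  w0 (successors ∅): φ is false.
  w1 (successors {w2, w4}): φ is true.
  w2 (successors {w1, w4}): φ is true.
  w3 (successors {w0, w1, w3, w4}): φ is true.
  w4 (successors ∅): φ is false.
  w5 (successors {w0, w5}): φ is true.
For instance, at w2:
  At w2: <>(s | q) requires s | q at some successor in {w1, w4}.
    s | q holds at w4, so <>(s | q) is true at w2.
Satisfying worlds: {w1, w2, w3, w5}

4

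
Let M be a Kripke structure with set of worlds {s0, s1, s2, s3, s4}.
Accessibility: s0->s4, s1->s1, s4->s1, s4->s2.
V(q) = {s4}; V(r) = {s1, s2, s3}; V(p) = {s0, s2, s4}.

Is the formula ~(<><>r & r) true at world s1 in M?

At s1: <><>r & r is true, so ~(<><>r & r) is false.
  At s1: <><>r is true, r is true, so <><>r & r is true.
    At s1: <><>r requires <>r at some successor in {s1}.
      <>r holds at s1, so <><>r is true at s1.

No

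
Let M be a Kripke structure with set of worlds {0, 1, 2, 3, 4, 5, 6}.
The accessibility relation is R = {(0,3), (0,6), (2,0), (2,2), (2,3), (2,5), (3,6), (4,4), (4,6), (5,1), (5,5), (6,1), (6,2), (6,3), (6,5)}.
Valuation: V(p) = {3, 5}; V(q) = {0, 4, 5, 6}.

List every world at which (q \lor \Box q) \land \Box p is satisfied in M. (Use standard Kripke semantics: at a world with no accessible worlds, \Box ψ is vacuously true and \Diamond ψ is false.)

1

Let φ = (q \lor \Box q) \land \Box p. Evaluate φ at each world:
  0 (successors {3, 6}): φ is false.
  1 (successors ∅): φ is true.
  2 (successors {0, 2, 3, 5}): φ is false.
  3 (successors {6}): φ is false.
  4 (successors {4, 6}): φ is false.
  5 (successors {1, 5}): φ is false.
  6 (successors {1, 2, 3, 5}): φ is false.
For instance, at 2:
  At 2: q \lor \Box q is false, \Box p is false, so (q \lor \Box q) \land \Box p is false.
    At 2: q is false, \Box q is false, so q \lor \Box q is false.
      At 2: \Box q requires q at every successor {0, 2, 3, 5}.
        q fails at 2, so \Box q is false at 2.
    At 2: \Box p requires p at every successor {0, 2, 3, 5}.
      p fails at 0, so \Box p is false at 2.
Satisfying worlds: {1}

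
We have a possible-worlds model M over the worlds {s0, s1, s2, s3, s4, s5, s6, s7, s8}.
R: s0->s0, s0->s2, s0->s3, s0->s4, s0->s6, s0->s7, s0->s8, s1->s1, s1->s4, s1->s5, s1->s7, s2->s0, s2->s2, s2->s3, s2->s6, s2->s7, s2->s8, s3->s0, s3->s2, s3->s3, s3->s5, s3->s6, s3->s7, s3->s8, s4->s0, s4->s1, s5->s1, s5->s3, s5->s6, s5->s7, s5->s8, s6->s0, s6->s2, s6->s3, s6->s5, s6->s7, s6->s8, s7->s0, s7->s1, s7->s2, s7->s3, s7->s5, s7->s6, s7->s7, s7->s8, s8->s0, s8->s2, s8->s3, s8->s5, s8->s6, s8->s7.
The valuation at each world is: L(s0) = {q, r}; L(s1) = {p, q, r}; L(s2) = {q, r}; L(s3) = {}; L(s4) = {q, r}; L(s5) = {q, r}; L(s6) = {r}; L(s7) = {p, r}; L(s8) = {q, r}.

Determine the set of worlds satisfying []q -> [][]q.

Let φ = []q -> [][]q. Evaluate φ at each world:
  s0 (successors {s0, s2, s3, s4, s6, s7, s8}): φ is true.
  s1 (successors {s1, s4, s5, s7}): φ is true.
  s2 (successors {s0, s2, s3, s6, s7, s8}): φ is true.
  s3 (successors {s0, s2, s3, s5, s6, s7, s8}): φ is true.
  s4 (successors {s0, s1}): φ is false.
  s5 (successors {s1, s3, s6, s7, s8}): φ is true.
  s6 (successors {s0, s2, s3, s5, s7, s8}): φ is true.
  s7 (successors {s0, s1, s2, s3, s5, s6, s7, s8}): φ is true.
  s8 (successors {s0, s2, s3, s5, s6, s7}): φ is true.
For instance, at s3:
  At s3: []q is false, [][]q is false, so []q -> [][]q is true.
    At s3: []q requires q at every successor {s0, s2, s3, s5, s6, s7, s8}.
      q fails at s3, so []q is false at s3.
    At s3: [][]q requires []q at every successor {s0, s2, s3, s5, s6, s7, s8}.
      []q fails at s0, so [][]q is false at s3.
Satisfying worlds: {s0, s1, s2, s3, s5, s6, s7, s8}

s0, s1, s2, s3, s5, s6, s7, s8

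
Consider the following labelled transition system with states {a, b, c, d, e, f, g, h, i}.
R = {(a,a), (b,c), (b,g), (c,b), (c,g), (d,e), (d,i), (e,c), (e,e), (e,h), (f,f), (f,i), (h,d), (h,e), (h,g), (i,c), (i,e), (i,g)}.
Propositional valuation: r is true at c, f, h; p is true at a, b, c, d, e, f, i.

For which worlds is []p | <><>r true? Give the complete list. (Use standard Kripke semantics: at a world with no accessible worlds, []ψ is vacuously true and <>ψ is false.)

Recall that []ψ holds at a world iff ψ holds at every accessible world, and <>ψ holds iff ψ holds at some accessible world.
Let φ = []p | <><>r. Evaluate φ at each world:
  a (successors {a}): φ is true.
  b (successors {c, g}): φ is false.
  c (successors {b, g}): φ is true.
  d (successors {e, i}): φ is true.
  e (successors {c, e, h}): φ is true.
  f (successors {f, i}): φ is true.
  g (successors ∅): φ is true.
  h (successors {d, e, g}): φ is true.
  i (successors {c, e, g}): φ is true.
For instance, at d:
  At d: []p is true, <><>r is true, so []p | <><>r is true.
    At d: []p requires p at every successor {e, i}.
      At e: p is true.
      At i: p is true.
    So []p is true at d.
    At d: <><>r requires <>r at some successor in {e, i}.
      <>r holds at e, so <><>r is true at d.
Satisfying worlds: {a, c, d, e, f, g, h, i}

a, c, d, e, f, g, h, i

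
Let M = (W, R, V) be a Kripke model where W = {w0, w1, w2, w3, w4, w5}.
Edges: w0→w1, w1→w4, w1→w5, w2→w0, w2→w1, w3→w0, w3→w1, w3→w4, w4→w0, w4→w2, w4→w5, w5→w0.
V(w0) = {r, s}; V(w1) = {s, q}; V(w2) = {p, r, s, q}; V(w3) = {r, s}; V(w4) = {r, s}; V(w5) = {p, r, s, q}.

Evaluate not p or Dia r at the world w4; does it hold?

Yes

Recall that Dia ψ holds at a world iff ψ holds at some accessible world.
At w4: not p is true, Dia r is true, so not p or Dia r is true.
  At w4: Dia r requires r at some successor in {w0, w2, w5}.
    r holds at w0, so Dia r is true at w4.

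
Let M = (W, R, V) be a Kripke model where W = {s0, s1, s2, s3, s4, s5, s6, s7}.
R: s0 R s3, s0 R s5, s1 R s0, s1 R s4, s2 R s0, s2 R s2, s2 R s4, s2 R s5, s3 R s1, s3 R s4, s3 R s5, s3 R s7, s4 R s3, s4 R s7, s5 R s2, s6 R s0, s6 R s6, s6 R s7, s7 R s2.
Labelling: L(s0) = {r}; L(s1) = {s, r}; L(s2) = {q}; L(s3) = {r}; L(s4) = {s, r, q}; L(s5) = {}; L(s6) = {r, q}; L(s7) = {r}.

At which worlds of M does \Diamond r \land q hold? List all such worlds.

s2, s4, s6

Let φ = \Diamond r \land q. Evaluate φ at each world:
  s0 (successors {s3, s5}): φ is false.
  s1 (successors {s0, s4}): φ is false.
  s2 (successors {s0, s2, s4, s5}): φ is true.
  s3 (successors {s1, s4, s5, s7}): φ is false.
  s4 (successors {s3, s7}): φ is true.
  s5 (successors {s2}): φ is false.
  s6 (successors {s0, s6, s7}): φ is true.
  s7 (successors {s2}): φ is false.
For instance, at s2:
  At s2: \Diamond r is true, q is true, so \Diamond r \land q is true.
    At s2: \Diamond r requires r at some successor in {s0, s2, s4, s5}.
      r holds at s0, so \Diamond r is true at s2.
Satisfying worlds: {s2, s4, s6}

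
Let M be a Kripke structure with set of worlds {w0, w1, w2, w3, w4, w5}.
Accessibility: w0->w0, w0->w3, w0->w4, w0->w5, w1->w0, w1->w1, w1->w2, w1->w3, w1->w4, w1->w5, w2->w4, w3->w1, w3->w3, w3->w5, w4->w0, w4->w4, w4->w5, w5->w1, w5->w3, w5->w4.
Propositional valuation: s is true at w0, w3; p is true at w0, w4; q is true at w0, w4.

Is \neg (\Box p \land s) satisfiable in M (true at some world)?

Yes

Let φ = \neg (\Box p \land s). Evaluate φ at each world:
  w0 (successors {w0, w3, w4, w5}): φ is true.
  w1 (successors {w0, w1, w2, w3, w4, w5}): φ is true.
  w2 (successors {w4}): φ is true.
  w3 (successors {w1, w3, w5}): φ is true.
  w4 (successors {w0, w4, w5}): φ is true.
  w5 (successors {w1, w3, w4}): φ is true.
Detail at w0 (witness):
  At w0: \Box p \land s is false, so \neg (\Box p \land s) is true.
    At w0: \Box p is false, s is true, so \Box p \land s is false.
      At w0: \Box p requires p at every successor {w0, w3, w4, w5}.
        p fails at w3, so \Box p is false at w0.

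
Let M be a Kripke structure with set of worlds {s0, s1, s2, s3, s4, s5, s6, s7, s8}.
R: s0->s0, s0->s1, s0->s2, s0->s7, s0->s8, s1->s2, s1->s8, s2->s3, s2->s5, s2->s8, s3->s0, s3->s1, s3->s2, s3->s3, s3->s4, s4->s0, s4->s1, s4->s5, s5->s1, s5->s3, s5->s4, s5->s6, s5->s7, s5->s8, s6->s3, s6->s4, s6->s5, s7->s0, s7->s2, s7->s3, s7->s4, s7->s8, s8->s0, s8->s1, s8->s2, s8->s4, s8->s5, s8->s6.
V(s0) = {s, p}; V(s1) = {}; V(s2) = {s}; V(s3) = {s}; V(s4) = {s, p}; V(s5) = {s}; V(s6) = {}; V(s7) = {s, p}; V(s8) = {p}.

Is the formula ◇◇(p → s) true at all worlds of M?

Let φ = ◇◇(p → s). Evaluate φ at each world:
  s0 (successors {s0, s1, s2, s7, s8}): φ is true.
  s1 (successors {s2, s8}): φ is true.
  s2 (successors {s3, s5, s8}): φ is true.
  s3 (successors {s0, s1, s2, s3, s4}): φ is true.
  s4 (successors {s0, s1, s5}): φ is true.
  s5 (successors {s1, s3, s4, s6, s7, s8}): φ is true.
  s6 (successors {s3, s4, s5}): φ is true.
  s7 (successors {s0, s2, s3, s4, s8}): φ is true.
  s8 (successors {s0, s1, s2, s4, s5, s6}): φ is true.
For instance, at s7:
  At s7: ◇◇(p → s) requires ◇(p → s) at some successor in {s0, s2, s3, s4, s8}.
    ◇(p → s) holds at s0, so ◇◇(p → s) is true at s7.
      At s0: ◇(p → s) requires p → s at some successor in {s0, s1, s2, s7, s8}.
        p → s holds at s0, so ◇(p → s) is true at s0.

Yes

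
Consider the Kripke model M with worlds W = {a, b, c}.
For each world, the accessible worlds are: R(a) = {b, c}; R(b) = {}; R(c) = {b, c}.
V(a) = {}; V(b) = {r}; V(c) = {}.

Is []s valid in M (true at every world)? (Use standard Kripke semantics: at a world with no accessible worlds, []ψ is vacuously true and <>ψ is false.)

No

Let φ = []s. Evaluate φ at each world:
  a (successors {b, c}): φ is false.
  b (successors ∅): φ is true.
  c (successors {b, c}): φ is false.
Detail at a (counterexample):
  At a: []s requires s at every successor {b, c}.
    s fails at b, so []s is false at a.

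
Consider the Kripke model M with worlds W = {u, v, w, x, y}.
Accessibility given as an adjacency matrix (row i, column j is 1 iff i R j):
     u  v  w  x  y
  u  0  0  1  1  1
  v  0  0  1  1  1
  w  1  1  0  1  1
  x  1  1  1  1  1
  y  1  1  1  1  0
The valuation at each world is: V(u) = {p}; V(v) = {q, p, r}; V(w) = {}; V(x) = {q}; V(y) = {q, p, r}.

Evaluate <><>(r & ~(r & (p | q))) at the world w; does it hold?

No

Recall that <>ψ holds at a world iff ψ holds at some accessible world.
At w: <><>(r & ~(r & (p | q))) requires <>(r & ~(r & (p | q))) at some successor in {u, v, x, y}.
  At u: <>(r & ~(r & (p | q))) is false.
  At v: <>(r & ~(r & (p | q))) is false.
  At x: <>(r & ~(r & (p | q))) is false.
  At y: <>(r & ~(r & (p | q))) is false.
So <><>(r & ~(r & (p | q))) is false at w.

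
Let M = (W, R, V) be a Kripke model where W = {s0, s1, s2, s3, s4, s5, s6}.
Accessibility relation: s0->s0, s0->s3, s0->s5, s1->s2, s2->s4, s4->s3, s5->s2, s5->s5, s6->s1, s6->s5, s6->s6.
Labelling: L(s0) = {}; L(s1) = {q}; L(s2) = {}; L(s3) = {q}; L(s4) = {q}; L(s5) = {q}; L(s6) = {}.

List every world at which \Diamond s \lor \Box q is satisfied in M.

Recall that \Box ψ holds at a world iff ψ holds at every accessible world, and \Diamond ψ holds iff ψ holds at some accessible world.
Let φ = \Diamond s \lor \Box q. Evaluate φ at each world:
  s0 (successors {s0, s3, s5}): φ is false.
  s1 (successors {s2}): φ is false.
  s2 (successors {s4}): φ is true.
  s3 (successors ∅): φ is true.
  s4 (successors {s3}): φ is true.
  s5 (successors {s2, s5}): φ is false.
  s6 (successors {s1, s5, s6}): φ is false.
For instance, at s5:
  At s5: \Diamond s is false, \Box q is false, so \Diamond s \lor \Box q is false.
    At s5: \Diamond s requires s at some successor in {s2, s5}.
      At s2: s is false.
      At s5: s is false.
    So \Diamond s is false at s5.
    At s5: \Box q requires q at every successor {s2, s5}.
      q fails at s2, so \Box q is false at s5.
Satisfying worlds: {s2, s3, s4}

s2, s3, s4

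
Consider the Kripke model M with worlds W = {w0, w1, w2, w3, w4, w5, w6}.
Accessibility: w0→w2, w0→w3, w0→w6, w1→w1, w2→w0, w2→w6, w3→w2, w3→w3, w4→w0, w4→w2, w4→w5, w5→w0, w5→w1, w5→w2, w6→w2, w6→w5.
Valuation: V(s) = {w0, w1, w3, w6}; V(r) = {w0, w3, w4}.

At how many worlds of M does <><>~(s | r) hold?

Recall that <>ψ holds at a world iff ψ holds at some accessible world.
Let φ = <><>~(s | r). Evaluate φ at each world:
  w0 (successors {w2, w3, w6}): φ is true.
  w1 (successors {w1}): φ is false.
  w2 (successors {w0, w6}): φ is true.
  w3 (successors {w2, w3}): φ is true.
  w4 (successors {w0, w2, w5}): φ is true.
  w5 (successors {w0, w1, w2}): φ is true.
  w6 (successors {w2, w5}): φ is true.
For instance, at w6:
  At w6: <><>~(s | r) requires <>~(s | r) at some successor in {w2, w5}.
    <>~(s | r) holds at w5, so <><>~(s | r) is true at w6.
      At w5: <>~(s | r) requires ~(s | r) at some successor in {w0, w1, w2}.
        ~(s | r) holds at w2, so <>~(s | r) is true at w5.
Satisfying worlds: {w0, w2, w3, w4, w5, w6}

6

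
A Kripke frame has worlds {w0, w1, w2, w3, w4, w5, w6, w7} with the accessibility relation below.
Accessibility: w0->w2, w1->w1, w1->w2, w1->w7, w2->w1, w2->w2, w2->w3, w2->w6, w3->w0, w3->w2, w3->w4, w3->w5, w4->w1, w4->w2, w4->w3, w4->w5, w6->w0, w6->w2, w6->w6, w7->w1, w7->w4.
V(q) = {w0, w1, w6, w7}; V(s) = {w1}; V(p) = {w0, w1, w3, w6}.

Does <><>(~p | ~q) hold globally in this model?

Recall that <>ψ holds at a world iff ψ holds at some accessible world.
Let φ = <><>(~p | ~q). Evaluate φ at each world:
  w0 (successors {w2}): φ is true.
  w1 (successors {w1, w2, w7}): φ is true.
  w2 (successors {w1, w2, w3, w6}): φ is true.
  w3 (successors {w0, w2, w4, w5}): φ is true.
  w4 (successors {w1, w2, w3, w5}): φ is true.
  w5 (successors ∅): φ is false.
  w6 (successors {w0, w2, w6}): φ is true.
  w7 (successors {w1, w4}): φ is true.
Detail at w5 (counterexample):
  At w5: no accessible worlds, so <><>(~p | ~q) is false.

No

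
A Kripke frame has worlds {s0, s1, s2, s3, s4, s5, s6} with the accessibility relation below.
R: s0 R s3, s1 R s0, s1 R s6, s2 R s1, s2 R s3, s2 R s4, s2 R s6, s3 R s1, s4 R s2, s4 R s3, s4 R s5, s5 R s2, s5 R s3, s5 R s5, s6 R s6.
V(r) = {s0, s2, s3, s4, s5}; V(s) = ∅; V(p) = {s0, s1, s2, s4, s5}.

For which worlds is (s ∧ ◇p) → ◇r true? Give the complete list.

Let φ = (s ∧ ◇p) → ◇r. Evaluate φ at each world:
  s0 (successors {s3}): φ is true.
  s1 (successors {s0, s6}): φ is true.
  s2 (successors {s1, s3, s4, s6}): φ is true.
  s3 (successors {s1}): φ is true.
  s4 (successors {s2, s3, s5}): φ is true.
  s5 (successors {s2, s3, s5}): φ is true.
  s6 (successors {s6}): φ is true.
For instance, at s4:
  At s4: s ∧ ◇p is false, ◇r is true, so (s ∧ ◇p) → ◇r is true.
    At s4: s is false, ◇p is true, so s ∧ ◇p is false.
      At s4: ◇p requires p at some successor in {s2, s3, s5}.
        p holds at s2, so ◇p is true at s4.
    At s4: ◇r requires r at some successor in {s2, s3, s5}.
      r holds at s2, so ◇r is true at s4.
Satisfying worlds: {s0, s1, s2, s3, s4, s5, s6}

s0, s1, s2, s3, s4, s5, s6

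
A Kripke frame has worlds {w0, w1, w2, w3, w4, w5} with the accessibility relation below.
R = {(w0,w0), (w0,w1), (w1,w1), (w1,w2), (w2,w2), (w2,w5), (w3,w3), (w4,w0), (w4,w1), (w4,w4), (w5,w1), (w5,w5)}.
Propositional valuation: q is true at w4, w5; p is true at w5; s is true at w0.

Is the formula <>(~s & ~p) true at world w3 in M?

At w3: <>(~s & ~p) requires ~s & ~p at some successor in {w3}.
  ~s & ~p holds at w3, so <>(~s & ~p) is true at w3.

Yes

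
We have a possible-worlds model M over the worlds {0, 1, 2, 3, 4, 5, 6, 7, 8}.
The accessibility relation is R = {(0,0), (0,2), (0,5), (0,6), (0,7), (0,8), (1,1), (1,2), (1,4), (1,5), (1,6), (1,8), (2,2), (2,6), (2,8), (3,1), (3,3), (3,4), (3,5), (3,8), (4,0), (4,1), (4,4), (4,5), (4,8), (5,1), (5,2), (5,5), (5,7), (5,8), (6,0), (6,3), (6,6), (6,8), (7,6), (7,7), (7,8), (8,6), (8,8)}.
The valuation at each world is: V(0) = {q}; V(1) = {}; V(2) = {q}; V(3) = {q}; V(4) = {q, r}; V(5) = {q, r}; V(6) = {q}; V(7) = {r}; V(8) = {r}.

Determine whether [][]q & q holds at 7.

Recall that []ψ holds at a world iff ψ holds at every accessible world, and <>ψ holds iff ψ holds at some accessible world.
At 7: [][]q is false, q is false, so [][]q & q is false.
  At 7: [][]q requires []q at every successor {6, 7, 8}.
    []q fails at 6, so [][]q is false at 7.
      At 6: []q requires q at every successor {0, 3, 6, 8}.
        q fails at 8, so []q is false at 6.

No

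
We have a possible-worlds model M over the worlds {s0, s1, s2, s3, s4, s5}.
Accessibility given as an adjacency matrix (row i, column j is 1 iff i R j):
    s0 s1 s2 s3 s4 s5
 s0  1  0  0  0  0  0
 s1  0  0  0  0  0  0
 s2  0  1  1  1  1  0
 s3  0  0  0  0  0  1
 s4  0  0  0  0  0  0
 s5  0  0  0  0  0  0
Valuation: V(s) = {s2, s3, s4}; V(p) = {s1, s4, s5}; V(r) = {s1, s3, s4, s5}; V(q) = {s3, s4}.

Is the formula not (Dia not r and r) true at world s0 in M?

Yes

Recall that Dia ψ holds at a world iff ψ holds at some accessible world.
At s0: Dia not r and r is false, so not (Dia not r and r) is true.
  At s0: Dia not r is true, r is false, so Dia not r and r is false.
    At s0: Dia not r requires not r at some successor in {s0}.
      not r holds at s0, so Dia not r is true at s0.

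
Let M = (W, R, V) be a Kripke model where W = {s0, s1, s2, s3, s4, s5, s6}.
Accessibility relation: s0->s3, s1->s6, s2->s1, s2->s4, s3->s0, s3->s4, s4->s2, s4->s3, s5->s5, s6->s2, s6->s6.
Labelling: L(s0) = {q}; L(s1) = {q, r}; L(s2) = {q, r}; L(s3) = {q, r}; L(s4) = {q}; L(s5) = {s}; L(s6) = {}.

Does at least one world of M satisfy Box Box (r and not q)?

Let φ = Box Box (r and not q). Evaluate φ at each world:
  s0 (successors {s3}): φ is false.
  s1 (successors {s6}): φ is false.
  s2 (successors {s1, s4}): φ is false.
  s3 (successors {s0, s4}): φ is false.
  s4 (successors {s2, s3}): φ is false.
  s5 (successors {s5}): φ is false.
  s6 (successors {s2, s6}): φ is false.
For instance, at s2:
  At s2: Box Box (r and not q) requires Box (r and not q) at every successor {s1, s4}.
    Box (r and not q) fails at s1, so Box Box (r and not q) is false at s2.
      At s1: Box (r and not q) requires r and not q at every successor {s6}.
        r and not q fails at s6, so Box (r and not q) is false at s1.

No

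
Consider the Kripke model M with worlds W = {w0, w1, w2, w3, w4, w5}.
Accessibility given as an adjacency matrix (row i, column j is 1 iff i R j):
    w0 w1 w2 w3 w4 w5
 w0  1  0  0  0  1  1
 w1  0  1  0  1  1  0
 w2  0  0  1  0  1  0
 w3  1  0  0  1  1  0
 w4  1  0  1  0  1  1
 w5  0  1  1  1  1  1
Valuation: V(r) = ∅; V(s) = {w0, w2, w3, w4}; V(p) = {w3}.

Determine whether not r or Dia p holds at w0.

Yes

At w0: not r is true, Dia p is false, so not r or Dia p is true.
  At w0: Dia p requires p at some successor in {w0, w4, w5}.
    At w0: p is false.
    At w4: p is false.
    At w5: p is false.
  So Dia p is false at w0.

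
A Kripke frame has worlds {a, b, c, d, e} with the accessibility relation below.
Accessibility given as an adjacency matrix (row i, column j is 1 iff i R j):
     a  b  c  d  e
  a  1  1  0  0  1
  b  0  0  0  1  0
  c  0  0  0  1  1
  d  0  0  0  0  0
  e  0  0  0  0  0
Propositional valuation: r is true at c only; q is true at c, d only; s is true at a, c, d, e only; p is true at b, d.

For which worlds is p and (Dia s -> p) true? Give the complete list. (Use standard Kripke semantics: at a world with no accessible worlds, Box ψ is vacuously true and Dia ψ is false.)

Let φ = p and (Dia s -> p). Evaluate φ at each world:
  a (successors {a, b, e}): φ is false.
  b (successors {d}): φ is true.
  c (successors {d, e}): φ is false.
  d (successors ∅): φ is true.
  e (successors ∅): φ is false.
For instance, at c:
  At c: p is false, Dia s -> p is false, so p and (Dia s -> p) is false.
    At c: Dia s is true, p is false, so Dia s -> p is false.
      At c: Dia s requires s at some successor in {d, e}.
        s holds at d, so Dia s is true at c.
Satisfying worlds: {b, d}

b, d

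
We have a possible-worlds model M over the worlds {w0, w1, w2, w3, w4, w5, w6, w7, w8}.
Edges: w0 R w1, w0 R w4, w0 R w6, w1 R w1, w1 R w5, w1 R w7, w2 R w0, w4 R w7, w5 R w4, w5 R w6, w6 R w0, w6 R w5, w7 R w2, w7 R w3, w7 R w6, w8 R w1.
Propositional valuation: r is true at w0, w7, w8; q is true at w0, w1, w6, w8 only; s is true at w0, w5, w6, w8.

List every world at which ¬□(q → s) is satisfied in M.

Let φ = ¬□(q → s). Evaluate φ at each world:
  w0 (successors {w1, w4, w6}): φ is true.
  w1 (successors {w1, w5, w7}): φ is true.
  w2 (successors {w0}): φ is false.
  w3 (successors ∅): φ is false.
  w4 (successors {w7}): φ is false.
  w5 (successors {w4, w6}): φ is false.
  w6 (successors {w0, w5}): φ is false.
  w7 (successors {w2, w3, w6}): φ is false.
  w8 (successors {w1}): φ is true.
For instance, at w0:
  At w0: □(q → s) is false, so ¬□(q → s) is true.
    At w0: □(q → s) requires q → s at every successor {w1, w4, w6}.
      q → s fails at w1, so □(q → s) is false at w0.
Satisfying worlds: {w0, w1, w8}

w0, w1, w8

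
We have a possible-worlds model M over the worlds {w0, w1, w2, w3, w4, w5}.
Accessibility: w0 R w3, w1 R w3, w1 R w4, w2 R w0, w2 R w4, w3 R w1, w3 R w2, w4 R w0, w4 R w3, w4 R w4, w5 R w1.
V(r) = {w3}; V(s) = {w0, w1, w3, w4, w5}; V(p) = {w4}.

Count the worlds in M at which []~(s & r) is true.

3

Let φ = []~(s & r). Evaluate φ at each world:
  w0 (successors {w3}): φ is false.
  w1 (successors {w3, w4}): φ is false.
  w2 (successors {w0, w4}): φ is true.
  w3 (successors {w1, w2}): φ is true.
  w4 (successors {w0, w3, w4}): φ is false.
  w5 (successors {w1}): φ is true.
For instance, at w3:
  At w3: []~(s & r) requires ~(s & r) at every successor {w1, w2}.
    At w1: ~(s & r) is true.
    At w2: ~(s & r) is true.
  So []~(s & r) is true at w3.
Satisfying worlds: {w2, w3, w5}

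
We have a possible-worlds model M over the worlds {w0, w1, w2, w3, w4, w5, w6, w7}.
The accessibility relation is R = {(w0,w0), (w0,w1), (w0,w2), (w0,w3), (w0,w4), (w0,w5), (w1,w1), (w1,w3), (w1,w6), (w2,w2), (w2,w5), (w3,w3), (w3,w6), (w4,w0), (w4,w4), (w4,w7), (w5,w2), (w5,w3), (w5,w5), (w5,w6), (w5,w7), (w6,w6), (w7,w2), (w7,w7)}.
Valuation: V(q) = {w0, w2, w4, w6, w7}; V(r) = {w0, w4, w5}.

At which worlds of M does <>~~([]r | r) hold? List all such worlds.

w0, w2, w4, w5

Let φ = <>~~([]r | r). Evaluate φ at each world:
  w0 (successors {w0, w1, w2, w3, w4, w5}): φ is true.
  w1 (successors {w1, w3, w6}): φ is false.
  w2 (successors {w2, w5}): φ is true.
  w3 (successors {w3, w6}): φ is false.
  w4 (successors {w0, w4, w7}): φ is true.
  w5 (successors {w2, w3, w5, w6, w7}): φ is true.
  w6 (successors {w6}): φ is false.
  w7 (successors {w2, w7}): φ is false.
For instance, at w3:
  At w3: <>~~([]r | r) requires ~~([]r | r) at some successor in {w3, w6}.
    At w3: ~~([]r | r) is false.
    At w6: ~~([]r | r) is false.
  So <>~~([]r | r) is false at w3.
Satisfying worlds: {w0, w2, w4, w5}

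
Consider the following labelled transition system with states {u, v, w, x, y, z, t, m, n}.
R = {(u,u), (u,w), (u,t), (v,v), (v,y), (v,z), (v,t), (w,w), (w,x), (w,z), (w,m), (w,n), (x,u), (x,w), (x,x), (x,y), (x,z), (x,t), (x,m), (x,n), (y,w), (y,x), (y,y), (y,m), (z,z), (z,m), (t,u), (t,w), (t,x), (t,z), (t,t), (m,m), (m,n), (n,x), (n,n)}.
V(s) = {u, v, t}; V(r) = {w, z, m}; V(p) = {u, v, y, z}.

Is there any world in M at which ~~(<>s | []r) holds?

Yes

Let φ = ~~(<>s | []r). Evaluate φ at each world:
  u (successors {u, w, t}): φ is true.
  v (successors {v, y, z, t}): φ is true.
  w (successors {w, x, z, m, n}): φ is false.
  x (successors {u, w, x, y, z, t, m, n}): φ is true.
  y (successors {w, x, y, m}): φ is false.
  z (successors {z, m}): φ is true.
  t (successors {u, w, x, z, t}): φ is true.
  m (successors {m, n}): φ is false.
  n (successors {x, n}): φ is false.
Detail at u (witness):
  At u: ~(<>s | []r) is false, so ~~(<>s | []r) is true.
    At u: <>s | []r is true, so ~(<>s | []r) is false.
      At u: <>s is true, []r is false, so <>s | []r is true.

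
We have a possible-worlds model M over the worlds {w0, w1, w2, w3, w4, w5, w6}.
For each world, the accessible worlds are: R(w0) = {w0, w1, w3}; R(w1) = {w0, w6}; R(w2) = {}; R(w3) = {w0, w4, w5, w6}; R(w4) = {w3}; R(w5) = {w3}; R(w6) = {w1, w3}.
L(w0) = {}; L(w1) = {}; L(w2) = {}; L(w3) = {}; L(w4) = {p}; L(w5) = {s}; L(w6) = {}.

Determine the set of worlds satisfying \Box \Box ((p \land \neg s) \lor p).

w2

Let φ = \Box \Box ((p \land \neg s) \lor p). Evaluate φ at each world:
  w0 (successors {w0, w1, w3}): φ is false.
  w1 (successors {w0, w6}): φ is false.
  w2 (successors ∅): φ is true.
  w3 (successors {w0, w4, w5, w6}): φ is false.
  w4 (successors {w3}): φ is false.
  w5 (successors {w3}): φ is false.
  w6 (successors {w1, w3}): φ is false.
For instance, at w4:
  At w4: \Box \Box ((p \land \neg s) \lor p) requires \Box ((p \land \neg s) \lor p) at every successor {w3}.
    \Box ((p \land \neg s) \lor p) fails at w3, so \Box \Box ((p \land \neg s) \lor p) is false at w4.
      At w3: \Box ((p \land \neg s) \lor p) requires (p \land \neg s) \lor p at every successor {w0, w4, w5, w6}.
        (p \land \neg s) \lor p fails at w0, so \Box ((p \land \neg s) \lor p) is false at w3.
Satisfying worlds: {w2}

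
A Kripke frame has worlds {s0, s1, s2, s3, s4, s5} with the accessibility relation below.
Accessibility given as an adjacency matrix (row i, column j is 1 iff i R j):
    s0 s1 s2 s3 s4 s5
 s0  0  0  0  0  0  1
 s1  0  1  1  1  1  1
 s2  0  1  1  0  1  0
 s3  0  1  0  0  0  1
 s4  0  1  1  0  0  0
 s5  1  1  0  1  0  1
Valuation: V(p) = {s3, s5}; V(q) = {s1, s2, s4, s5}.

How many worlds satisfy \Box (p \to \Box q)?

2

Let φ = \Box (p \to \Box q). Evaluate φ at each world:
  s0 (successors {s5}): φ is false.
  s1 (successors {s1, s2, s3, s4, s5}): φ is false.
  s2 (successors {s1, s2, s4}): φ is true.
  s3 (successors {s1, s5}): φ is false.
  s4 (successors {s1, s2}): φ is true.
  s5 (successors {s0, s1, s3, s5}): φ is false.
For instance, at s5:
  At s5: \Box (p \to \Box q) requires p \to \Box q at every successor {s0, s1, s3, s5}.
    p \to \Box q fails at s5, so \Box (p \to \Box q) is false at s5.
      At s5: p is true, \Box q is false, so p \to \Box q is false.
Satisfying worlds: {s2, s4}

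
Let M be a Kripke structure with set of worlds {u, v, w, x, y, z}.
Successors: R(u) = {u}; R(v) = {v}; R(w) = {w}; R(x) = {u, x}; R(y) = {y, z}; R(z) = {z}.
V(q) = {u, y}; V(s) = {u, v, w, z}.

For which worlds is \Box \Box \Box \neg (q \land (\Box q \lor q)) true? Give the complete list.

Let φ = \Box \Box \Box \neg (q \land (\Box q \lor q)). Evaluate φ at each world:
  u (successors {u}): φ is false.
  v (successors {v}): φ is true.
  w (successors {w}): φ is true.
  x (successors {u, x}): φ is false.
  y (successors {y, z}): φ is false.
  z (successors {z}): φ is true.
For instance, at y:
  At y: \Box \Box \Box \neg (q \land (\Box q \lor q)) requires \Box \Box \neg (q \land (\Box q \lor q)) at every successor {y, z}.
    \Box \Box \neg (q \land (\Box q \lor q)) fails at y, so \Box \Box \Box \neg (q \land (\Box q \lor q)) is false at y.
      At y: \Box \Box \neg (q \land (\Box q \lor q)) requires \Box \neg (q \land (\Box q \lor q)) at every successor {y, z}.
        \Box \neg (q \land (\Box q \lor q)) fails at y, so \Box \Box \neg (q \land (\Box q \lor q)) is false at y.
Satisfying worlds: {v, w, z}

v, w, z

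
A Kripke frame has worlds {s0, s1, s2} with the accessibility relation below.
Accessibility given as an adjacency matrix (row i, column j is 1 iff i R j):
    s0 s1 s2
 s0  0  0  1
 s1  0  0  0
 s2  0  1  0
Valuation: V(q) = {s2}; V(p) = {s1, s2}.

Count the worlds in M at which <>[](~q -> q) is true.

Let φ = <>[](~q -> q). Evaluate φ at each world:
  s0 (successors {s2}): φ is false.
  s1 (successors ∅): φ is false.
  s2 (successors {s1}): φ is true.
For instance, at s0:
  At s0: <>[](~q -> q) requires [](~q -> q) at some successor in {s2}.
    At s2: [](~q -> q) is false.
  So <>[](~q -> q) is false at s0.
Satisfying worlds: {s2}

1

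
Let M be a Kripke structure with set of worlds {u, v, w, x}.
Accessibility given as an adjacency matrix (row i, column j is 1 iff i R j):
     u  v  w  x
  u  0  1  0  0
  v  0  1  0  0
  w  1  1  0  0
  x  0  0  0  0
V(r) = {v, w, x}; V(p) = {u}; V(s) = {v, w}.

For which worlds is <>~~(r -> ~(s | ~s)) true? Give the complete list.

w

Let φ = <>~~(r -> ~(s | ~s)). Evaluate φ at each world:
  u (successors {v}): φ is false.
  v (successors {v}): φ is false.
  w (successors {u, v}): φ is true.
  x (successors ∅): φ is false.
For instance, at u:
  At u: <>~~(r -> ~(s | ~s)) requires ~~(r -> ~(s | ~s)) at some successor in {v}.
    At v: ~~(r -> ~(s | ~s)) is false.
  So <>~~(r -> ~(s | ~s)) is false at u.
Satisfying worlds: {w}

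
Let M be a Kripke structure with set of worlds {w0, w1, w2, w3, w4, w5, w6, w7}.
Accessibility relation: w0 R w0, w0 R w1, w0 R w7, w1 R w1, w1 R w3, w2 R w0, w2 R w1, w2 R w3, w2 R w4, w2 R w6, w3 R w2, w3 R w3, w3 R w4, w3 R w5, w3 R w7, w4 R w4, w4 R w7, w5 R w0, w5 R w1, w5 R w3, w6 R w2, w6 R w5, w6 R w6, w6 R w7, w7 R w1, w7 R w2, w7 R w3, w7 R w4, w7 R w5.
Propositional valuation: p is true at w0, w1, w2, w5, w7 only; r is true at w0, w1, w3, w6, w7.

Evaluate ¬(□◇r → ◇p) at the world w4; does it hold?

No

Recall that □ψ holds at a world iff ψ holds at every accessible world, and ◇ψ holds iff ψ holds at some accessible world.
At w4: □◇r → ◇p is true, so ¬(□◇r → ◇p) is false.
  At w4: □◇r is true, ◇p is true, so □◇r → ◇p is true.
    At w4: □◇r requires ◇r at every successor {w4, w7}.
      At w4: ◇r is true.
      At w7: ◇r is true.
    So □◇r is true at w4.
    At w4: ◇p requires p at some successor in {w4, w7}.
      p holds at w7, so ◇p is true at w4.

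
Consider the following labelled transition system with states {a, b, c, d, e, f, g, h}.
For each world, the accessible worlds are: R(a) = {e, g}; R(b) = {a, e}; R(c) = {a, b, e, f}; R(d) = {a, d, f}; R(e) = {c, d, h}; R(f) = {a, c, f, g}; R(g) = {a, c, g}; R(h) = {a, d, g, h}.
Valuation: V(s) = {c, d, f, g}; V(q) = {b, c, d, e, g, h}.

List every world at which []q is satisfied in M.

Let φ = []q. Evaluate φ at each world:
  a (successors {e, g}): φ is true.
  b (successors {a, e}): φ is false.
  c (successors {a, b, e, f}): φ is false.
  d (successors {a, d, f}): φ is false.
  e (successors {c, d, h}): φ is true.
  f (successors {a, c, f, g}): φ is false.
  g (successors {a, c, g}): φ is false.
  h (successors {a, d, g, h}): φ is false.
For instance, at d:
  At d: []q requires q at every successor {a, d, f}.
    q fails at a, so []q is false at d.
Satisfying worlds: {a, e}

a, e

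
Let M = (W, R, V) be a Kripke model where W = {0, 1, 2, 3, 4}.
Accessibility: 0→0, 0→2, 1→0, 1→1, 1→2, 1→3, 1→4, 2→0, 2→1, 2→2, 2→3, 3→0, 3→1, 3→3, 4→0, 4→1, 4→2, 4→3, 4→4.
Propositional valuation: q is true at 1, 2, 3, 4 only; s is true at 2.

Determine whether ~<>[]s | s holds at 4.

At 4: ~<>[]s is true, s is false, so ~<>[]s | s is true.
  At 4: <>[]s is false, so ~<>[]s is true.
    At 4: <>[]s requires []s at some successor in {0, 1, 2, 3, 4}.
      At 0: []s is false.
      At 1: []s is false.
      At 2: []s is false.
      At 3: []s is false.
      At 4: []s is false.
    So <>[]s is false at 4.

Yes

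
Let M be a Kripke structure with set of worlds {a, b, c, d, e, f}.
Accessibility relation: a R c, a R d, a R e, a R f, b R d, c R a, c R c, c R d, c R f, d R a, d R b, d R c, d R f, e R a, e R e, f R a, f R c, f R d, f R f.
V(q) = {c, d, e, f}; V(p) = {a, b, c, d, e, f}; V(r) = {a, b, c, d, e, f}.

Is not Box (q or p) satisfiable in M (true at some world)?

Let φ = not Box (q or p). Evaluate φ at each world:
  a (successors {c, d, e, f}): φ is false.
  b (successors {d}): φ is false.
  c (successors {a, c, d, f}): φ is false.
  d (successors {a, b, c, f}): φ is false.
  e (successors {a, e}): φ is false.
  f (successors {a, c, d, f}): φ is false.
For instance, at a:
  At a: Box (q or p) is true, so not Box (q or p) is false.
    At a: Box (q or p) requires q or p at every successor {c, d, e, f}.
      At c: q or p is true.
      At d: q or p is true.
      At e: q or p is true.
      At f: q or p is true.
    So Box (q or p) is true at a.

No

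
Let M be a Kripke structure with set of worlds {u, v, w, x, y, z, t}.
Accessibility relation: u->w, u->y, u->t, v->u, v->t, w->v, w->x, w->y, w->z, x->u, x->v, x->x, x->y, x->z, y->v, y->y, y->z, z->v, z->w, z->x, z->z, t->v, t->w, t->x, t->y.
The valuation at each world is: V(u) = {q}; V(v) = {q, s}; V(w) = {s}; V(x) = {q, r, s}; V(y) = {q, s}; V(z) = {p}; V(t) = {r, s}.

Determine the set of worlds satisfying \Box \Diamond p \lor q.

u, v, x, y

Let φ = \Box \Diamond p \lor q. Evaluate φ at each world:
  u (successors {w, y, t}): φ is true.
  v (successors {u, t}): φ is true.
  w (successors {v, x, y, z}): φ is false.
  x (successors {u, v, x, y, z}): φ is true.
  y (successors {v, y, z}): φ is true.
  z (successors {v, w, x, z}): φ is false.
  t (successors {v, w, x, y}): φ is false.
For instance, at w:
  At w: \Box \Diamond p is false, q is false, so \Box \Diamond p \lor q is false.
    At w: \Box \Diamond p requires \Diamond p at every successor {v, x, y, z}.
      \Diamond p fails at v, so \Box \Diamond p is false at w.
Satisfying worlds: {u, v, x, y}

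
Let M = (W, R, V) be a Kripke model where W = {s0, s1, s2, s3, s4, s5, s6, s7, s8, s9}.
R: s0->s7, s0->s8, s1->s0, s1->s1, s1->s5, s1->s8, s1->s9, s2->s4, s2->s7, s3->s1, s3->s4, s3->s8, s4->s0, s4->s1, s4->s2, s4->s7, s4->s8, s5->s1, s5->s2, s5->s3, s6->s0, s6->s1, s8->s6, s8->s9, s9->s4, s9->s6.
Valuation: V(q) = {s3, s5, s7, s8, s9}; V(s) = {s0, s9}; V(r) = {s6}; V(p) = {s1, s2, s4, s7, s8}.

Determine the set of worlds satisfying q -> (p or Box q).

Recall that Box ψ holds at a world iff ψ holds at every accessible world, and Dia ψ holds iff ψ holds at some accessible world.
Let φ = q -> (p or Box q). Evaluate φ at each world:
  s0 (successors {s7, s8}): φ is true.
  s1 (successors {s0, s1, s5, s8, s9}): φ is true.
  s2 (successors {s4, s7}): φ is true.
  s3 (successors {s1, s4, s8}): φ is false.
  s4 (successors {s0, s1, s2, s7, s8}): φ is true.
  s5 (successors {s1, s2, s3}): φ is false.
  s6 (successors {s0, s1}): φ is true.
  s7 (successors ∅): φ is true.
  s8 (successors {s6, s9}): φ is true.
  s9 (successors {s4, s6}): φ is false.
For instance, at s2:
  At s2: q is false, p or Box q is true, so q -> (p or Box q) is true.
    At s2: p is true, Box q is false, so p or Box q is true.
      At s2: Box q requires q at every successor {s4, s7}.
        q fails at s4, so Box q is false at s2.
Satisfying worlds: {s0, s1, s2, s4, s6, s7, s8}

s0, s1, s2, s4, s6, s7, s8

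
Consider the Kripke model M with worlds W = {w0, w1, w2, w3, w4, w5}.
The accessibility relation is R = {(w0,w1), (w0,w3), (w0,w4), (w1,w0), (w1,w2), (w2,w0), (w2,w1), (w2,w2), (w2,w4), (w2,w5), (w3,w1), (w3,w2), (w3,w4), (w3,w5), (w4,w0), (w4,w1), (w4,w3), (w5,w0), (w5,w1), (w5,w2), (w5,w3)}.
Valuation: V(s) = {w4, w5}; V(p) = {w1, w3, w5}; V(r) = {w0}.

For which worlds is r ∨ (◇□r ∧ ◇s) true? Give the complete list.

Let φ = r ∨ (◇□r ∧ ◇s). Evaluate φ at each world:
  w0 (successors {w1, w3, w4}): φ is true.
  w1 (successors {w0, w2}): φ is false.
  w2 (successors {w0, w1, w2, w4, w5}): φ is false.
  w3 (successors {w1, w2, w4, w5}): φ is false.
  w4 (successors {w0, w1, w3}): φ is false.
  w5 (successors {w0, w1, w2, w3}): φ is false.
For instance, at w1:
  At w1: r is false, ◇□r ∧ ◇s is false, so r ∨ (◇□r ∧ ◇s) is false.
    At w1: ◇□r is false, ◇s is false, so ◇□r ∧ ◇s is false.
      At w1: ◇□r requires □r at some successor in {w0, w2}.
        At w0: □r is false.
        At w2: □r is false.
      So ◇□r is false at w1.
      At w1: ◇s requires s at some successor in {w0, w2}.
        At w0: s is false.
        At w2: s is false.
      So ◇s is false at w1.
Satisfying worlds: {w0}

w0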